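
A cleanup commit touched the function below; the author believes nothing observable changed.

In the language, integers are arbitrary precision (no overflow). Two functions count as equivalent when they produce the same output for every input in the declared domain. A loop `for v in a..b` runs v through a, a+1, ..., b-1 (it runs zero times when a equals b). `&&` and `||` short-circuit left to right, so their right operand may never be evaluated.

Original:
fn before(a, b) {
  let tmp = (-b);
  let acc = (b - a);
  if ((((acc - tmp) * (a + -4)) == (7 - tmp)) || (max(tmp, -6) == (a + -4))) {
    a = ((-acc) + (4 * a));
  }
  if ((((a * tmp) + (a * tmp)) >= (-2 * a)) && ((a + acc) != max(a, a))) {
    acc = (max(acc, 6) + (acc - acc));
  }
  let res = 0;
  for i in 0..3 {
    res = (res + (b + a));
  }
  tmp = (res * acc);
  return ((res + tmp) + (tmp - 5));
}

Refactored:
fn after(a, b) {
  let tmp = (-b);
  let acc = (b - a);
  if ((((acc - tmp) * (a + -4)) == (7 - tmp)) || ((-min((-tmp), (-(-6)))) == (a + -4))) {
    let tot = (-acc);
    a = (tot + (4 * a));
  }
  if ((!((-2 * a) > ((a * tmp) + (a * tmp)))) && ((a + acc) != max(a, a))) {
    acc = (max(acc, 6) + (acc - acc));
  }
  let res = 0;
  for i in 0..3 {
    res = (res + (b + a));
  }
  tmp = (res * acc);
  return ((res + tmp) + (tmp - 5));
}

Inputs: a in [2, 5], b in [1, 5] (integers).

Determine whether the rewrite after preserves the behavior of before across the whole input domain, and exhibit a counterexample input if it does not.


Side by side, the visible changes include: statement counts differ; min/max/abs usage differs; boolean connective usage differs; local variable names differ; comparison usage differs.
Tracing a=4, b=4: before: tmp := -4 | acc := 0 | ((((acc - tmp) * (a + -4)) == (7 - tmp)) || (max(tmp, -6) == (a + -4))): false | ((((a * tmp) + (a * tmp)) >= (-2 * a)) && ((a + acc) != max(a, a))): false | res := 0 | iter i=0: | res := 8 | iter i=1: | res := 16 | iter i=2: | res := 24 | tmp := 0 | result 19 | after: tmp := -4 | acc := 0 | ((((acc - tmp) * (a + -4)) == (7 - tmp)) || ((-min((-tmp), (-(-6)))) == (a + -4))): false | ((!((-2 * a) > ((a * tmp) + (a * tmp)))) && ((a + acc) != max(a, a))): false | res := 0 | iter i=0: | res := 8 | iter i=1: | res := 16 | iter i=2: | res := 24 | tmp := 0 | result 19 — matching result 19.
An exhaustive pass over the 20 declared inputs shows identical outputs.
verdict: equivalent


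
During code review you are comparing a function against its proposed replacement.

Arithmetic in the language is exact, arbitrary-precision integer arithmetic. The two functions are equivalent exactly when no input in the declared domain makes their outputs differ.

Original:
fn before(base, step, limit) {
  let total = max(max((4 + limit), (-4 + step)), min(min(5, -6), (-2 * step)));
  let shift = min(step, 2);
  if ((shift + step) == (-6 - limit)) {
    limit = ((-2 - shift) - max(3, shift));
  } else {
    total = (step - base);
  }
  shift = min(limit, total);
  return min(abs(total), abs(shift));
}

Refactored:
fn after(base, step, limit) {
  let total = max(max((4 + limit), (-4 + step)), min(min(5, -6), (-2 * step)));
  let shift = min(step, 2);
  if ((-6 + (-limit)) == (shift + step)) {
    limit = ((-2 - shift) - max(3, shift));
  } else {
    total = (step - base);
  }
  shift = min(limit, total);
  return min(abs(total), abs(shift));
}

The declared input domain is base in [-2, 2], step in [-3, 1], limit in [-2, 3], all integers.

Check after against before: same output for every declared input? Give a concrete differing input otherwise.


Although arithmetic usage differs, 150/150 inputs agree.
verdict: equivalent


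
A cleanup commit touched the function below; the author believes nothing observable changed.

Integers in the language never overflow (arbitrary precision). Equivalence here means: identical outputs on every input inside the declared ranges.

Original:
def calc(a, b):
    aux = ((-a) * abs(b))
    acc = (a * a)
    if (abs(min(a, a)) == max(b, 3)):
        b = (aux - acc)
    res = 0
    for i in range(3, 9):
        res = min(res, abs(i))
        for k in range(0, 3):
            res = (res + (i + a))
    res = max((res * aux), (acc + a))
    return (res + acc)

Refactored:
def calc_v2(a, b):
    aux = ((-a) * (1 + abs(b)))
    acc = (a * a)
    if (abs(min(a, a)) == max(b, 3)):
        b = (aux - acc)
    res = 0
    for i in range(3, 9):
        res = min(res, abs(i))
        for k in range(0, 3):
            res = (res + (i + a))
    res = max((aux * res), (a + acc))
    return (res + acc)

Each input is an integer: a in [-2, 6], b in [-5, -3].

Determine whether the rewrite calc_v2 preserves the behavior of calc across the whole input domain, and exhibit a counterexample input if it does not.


On input a=-2, b=-5, calc returns 264 while calc_v2 returns 316.
verdict: not equivalent; witness: a=-2, b=-5


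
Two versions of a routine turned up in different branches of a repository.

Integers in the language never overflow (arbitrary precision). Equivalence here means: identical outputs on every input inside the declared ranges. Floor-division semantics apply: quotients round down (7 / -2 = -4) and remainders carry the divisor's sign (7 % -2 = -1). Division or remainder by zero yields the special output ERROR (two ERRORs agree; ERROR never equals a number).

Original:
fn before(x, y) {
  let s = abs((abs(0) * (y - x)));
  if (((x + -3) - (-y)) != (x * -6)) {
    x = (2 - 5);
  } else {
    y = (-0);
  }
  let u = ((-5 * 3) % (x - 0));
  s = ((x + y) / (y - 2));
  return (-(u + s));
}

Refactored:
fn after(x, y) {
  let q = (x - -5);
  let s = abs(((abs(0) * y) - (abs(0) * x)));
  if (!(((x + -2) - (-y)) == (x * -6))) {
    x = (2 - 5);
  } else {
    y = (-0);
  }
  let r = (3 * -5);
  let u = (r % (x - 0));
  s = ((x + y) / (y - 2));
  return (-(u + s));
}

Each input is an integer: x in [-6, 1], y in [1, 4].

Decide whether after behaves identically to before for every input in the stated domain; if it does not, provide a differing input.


The rewrite breaks on x=0, y=3, where the results are ERROR and 0.
before: s=0, then (((x + -3) - (-y)) != (x * -6)) is false, then y=0, then a zero divisor aborts: ERROR
after: q=5, then s=0, then (!(((x + -2) - (-y)) == (x * -6))) is true, then x=-3, then r=-15, then u=0, then s=0, then returns 0
verdict: not equivalent; witness: x=0, y=3


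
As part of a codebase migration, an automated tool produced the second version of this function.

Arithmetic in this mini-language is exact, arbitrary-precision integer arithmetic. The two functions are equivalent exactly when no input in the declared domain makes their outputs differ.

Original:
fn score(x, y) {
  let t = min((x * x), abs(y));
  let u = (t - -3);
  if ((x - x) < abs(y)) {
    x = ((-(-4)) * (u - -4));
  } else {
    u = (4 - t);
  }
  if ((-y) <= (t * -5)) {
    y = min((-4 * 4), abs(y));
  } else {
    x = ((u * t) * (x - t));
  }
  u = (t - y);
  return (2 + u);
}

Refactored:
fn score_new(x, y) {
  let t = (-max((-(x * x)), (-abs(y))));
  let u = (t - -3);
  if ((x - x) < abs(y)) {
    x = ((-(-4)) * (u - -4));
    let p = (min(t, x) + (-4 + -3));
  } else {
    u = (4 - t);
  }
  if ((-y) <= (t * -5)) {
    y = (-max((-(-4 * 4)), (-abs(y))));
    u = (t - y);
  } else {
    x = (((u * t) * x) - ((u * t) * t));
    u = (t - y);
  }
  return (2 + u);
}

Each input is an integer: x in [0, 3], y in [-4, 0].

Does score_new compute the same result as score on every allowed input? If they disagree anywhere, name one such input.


The two versions differ — the changes include constant usage differs; statement counts differ; min/max/abs usage differs; local variable names differ; arithmetic usage differs.
Spot check at x=0, y=0 — score: t=0, then u=3, then ((x - x) < abs(y)) is false, then u=4, then ((-y) <= (t * -5)) is true, then y=-16, then u=16, then returns 18. score_new: t=0, then u=3, then ((x - x) < abs(y)) is false, then u=4, then ((-y) <= (t * -5)) is true, then y=-16, then u=16, then returns 18. Both give 18.
Across all 20 domain points the two functions coincide.
verdict: equivalent


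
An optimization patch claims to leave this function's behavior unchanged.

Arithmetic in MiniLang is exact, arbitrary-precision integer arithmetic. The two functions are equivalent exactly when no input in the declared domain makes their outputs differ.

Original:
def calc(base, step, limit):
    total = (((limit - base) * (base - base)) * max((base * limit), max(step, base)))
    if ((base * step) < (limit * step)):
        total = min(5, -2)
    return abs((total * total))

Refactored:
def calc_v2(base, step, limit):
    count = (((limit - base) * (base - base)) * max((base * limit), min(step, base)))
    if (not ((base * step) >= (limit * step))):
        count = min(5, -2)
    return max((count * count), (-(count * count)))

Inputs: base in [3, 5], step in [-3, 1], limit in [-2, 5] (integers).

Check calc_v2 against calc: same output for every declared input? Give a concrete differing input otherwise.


The one real change (`max(step, base)` became `min(step, base)`) has no effect anywhere in the declared ranges.
Spot check at base=5, step=0, limit=2 — calc: total becomes 0; next ((base * step) < (limit * step)) evaluates to false; next final value 0. calc_v2: count becomes 0; next (not ((base * step) >= (limit * step))) evaluates to false; next final value 0. Both give 0.
Sweeping the whole domain (120 inputs) finds no disagreement.
verdict: equivalent


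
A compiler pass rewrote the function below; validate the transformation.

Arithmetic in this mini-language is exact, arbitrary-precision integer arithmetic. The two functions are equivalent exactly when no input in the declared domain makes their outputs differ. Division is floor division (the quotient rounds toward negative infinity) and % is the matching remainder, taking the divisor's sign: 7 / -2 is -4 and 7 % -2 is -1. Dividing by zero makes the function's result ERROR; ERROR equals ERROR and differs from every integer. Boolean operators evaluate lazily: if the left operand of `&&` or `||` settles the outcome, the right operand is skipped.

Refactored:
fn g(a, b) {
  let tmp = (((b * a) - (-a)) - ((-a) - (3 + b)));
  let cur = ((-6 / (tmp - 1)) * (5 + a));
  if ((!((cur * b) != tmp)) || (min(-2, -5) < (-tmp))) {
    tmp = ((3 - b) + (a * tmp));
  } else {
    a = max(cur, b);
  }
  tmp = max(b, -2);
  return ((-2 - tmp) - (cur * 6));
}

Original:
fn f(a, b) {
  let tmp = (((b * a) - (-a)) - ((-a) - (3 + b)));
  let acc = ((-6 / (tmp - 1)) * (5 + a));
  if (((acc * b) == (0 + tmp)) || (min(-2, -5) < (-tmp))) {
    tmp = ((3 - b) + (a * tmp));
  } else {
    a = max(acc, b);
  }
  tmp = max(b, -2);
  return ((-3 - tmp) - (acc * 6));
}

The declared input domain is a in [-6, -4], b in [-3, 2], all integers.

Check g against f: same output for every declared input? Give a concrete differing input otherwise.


There is a counterexample at a=-6, b=-3: -13 on one side, -12 on the other.
f: tmp=6, then acc=2, then (((acc * b) == (0 + tmp)) || (min(-2, -5) < (-tmp))) is false, then a=2, then tmp=-2, then returns -13
g: tmp=6, then cur=2, then ((!((cur * b) != tmp)) || (min(-2, -5) < (-tmp))) is false, then a=2, then tmp=-2, then returns -12
verdict: not equivalent; witness: a=-6, b=-3


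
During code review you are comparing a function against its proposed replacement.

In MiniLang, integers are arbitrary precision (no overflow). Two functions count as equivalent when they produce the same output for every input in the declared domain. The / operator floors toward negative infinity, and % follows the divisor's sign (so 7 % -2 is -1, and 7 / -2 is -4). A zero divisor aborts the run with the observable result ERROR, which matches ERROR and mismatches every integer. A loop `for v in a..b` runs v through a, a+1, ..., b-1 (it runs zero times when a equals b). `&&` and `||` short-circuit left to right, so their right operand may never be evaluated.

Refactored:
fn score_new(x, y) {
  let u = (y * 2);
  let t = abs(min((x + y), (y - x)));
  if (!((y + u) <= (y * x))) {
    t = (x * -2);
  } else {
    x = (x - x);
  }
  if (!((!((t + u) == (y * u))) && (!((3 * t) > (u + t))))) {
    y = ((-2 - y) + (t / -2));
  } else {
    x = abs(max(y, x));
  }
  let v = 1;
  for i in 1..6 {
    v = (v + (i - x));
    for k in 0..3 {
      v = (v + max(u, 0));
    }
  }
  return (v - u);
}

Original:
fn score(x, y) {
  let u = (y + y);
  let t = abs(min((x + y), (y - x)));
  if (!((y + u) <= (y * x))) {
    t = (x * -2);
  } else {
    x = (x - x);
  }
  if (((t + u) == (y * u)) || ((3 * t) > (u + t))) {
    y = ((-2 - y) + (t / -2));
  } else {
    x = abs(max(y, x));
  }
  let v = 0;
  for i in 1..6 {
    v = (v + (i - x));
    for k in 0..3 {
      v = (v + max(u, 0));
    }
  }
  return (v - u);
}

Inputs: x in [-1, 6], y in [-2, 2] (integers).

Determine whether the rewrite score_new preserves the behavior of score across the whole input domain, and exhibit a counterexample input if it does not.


Try x=-1, y=-2.
score: u=-4, then t=3, then (!((y + u) <= (y * x))) is false, then x=0, then (((t + u) == (y * u)) || ((3 * t) > (u + t))) is true, then y=-2, then v=0, then (i=1), then v=1, then (k=0), then v=1, then (k=1), then v=1, then (k=2), then v=1, then (i=2), then v=3, then (k=0), then v=3, then (k=1), then v=3, then (k=2), then v=3, then (i=3), then v=6, then (k=0), then v=6, then (k=1), then v=6, then (k=2), then v=6, then (i=4), then v=10, then (k=0), then v=10, then (k=1), then v=10, then (k=2), then v=10, then (i=5), then v=15, then (k=0), then v=15, then (k=1), then v=15, then (k=2), then v=15, then returns 19
score_new: u=-4, then t=3, then (!((y + u) <= (y * x))) is false, then x=0, then (!((!((t + u) == (y * u))) && (!((3 * t) > (u + t))))) is true, then y=-2, then v=1, then (i=1), then v=2, then (k=0), then v=2, then (k=1), then v=2, then (k=2), then v=2, then (i=2), then v=4, then (k=0), then v=4, then (k=1), then v=4, then (k=2), then v=4, then (i=3), then v=7, then (k=0), then v=7, then (k=1), then v=7, then (k=2), then v=7, then (i=4), then v=11, then (k=0), then v=11, then (k=1), then v=11, then (k=2), then v=11, then (i=5), then v=16, then (k=0), then v=16, then (k=1), then v=16, then (k=2), then v=16, then returns 20
19 vs 20 — the two versions disagree here.
verdict: not equivalent; witness: x=-1, y=-2


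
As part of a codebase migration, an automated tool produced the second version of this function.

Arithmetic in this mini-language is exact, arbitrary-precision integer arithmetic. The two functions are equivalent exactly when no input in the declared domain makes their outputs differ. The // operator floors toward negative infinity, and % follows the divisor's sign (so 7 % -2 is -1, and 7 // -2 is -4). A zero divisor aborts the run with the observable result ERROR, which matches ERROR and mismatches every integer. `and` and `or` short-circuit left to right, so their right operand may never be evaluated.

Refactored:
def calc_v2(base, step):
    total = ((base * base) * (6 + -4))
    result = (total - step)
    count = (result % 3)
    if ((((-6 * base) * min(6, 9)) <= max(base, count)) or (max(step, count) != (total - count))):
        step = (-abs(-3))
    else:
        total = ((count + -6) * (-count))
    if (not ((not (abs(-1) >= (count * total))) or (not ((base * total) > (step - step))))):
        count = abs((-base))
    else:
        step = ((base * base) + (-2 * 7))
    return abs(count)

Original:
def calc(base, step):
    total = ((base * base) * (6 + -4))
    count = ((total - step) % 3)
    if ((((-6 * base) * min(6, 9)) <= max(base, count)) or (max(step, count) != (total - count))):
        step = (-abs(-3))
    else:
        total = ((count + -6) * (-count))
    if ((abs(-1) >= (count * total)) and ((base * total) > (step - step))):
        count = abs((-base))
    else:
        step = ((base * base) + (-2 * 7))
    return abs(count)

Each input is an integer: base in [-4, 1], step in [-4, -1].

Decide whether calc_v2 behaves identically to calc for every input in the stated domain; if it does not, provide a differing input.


Equivalent — the differences include statement counts differ; also local variable names differ; also boolean connective usage differs, yet no declared input distinguishes the two.
As a probe, take base=1, step=-4: calc runs total becomes 2; next count becomes 0; next ((((-6 * base) * min(6, 9)) <= max(base, count)) or (max(step, count) != (total - count))) evaluates to true; next step becomes -3; next ((abs(-1) >= (count * total)) and ((base * total) > (step - step))) evaluates to true; next count becomes 1; next final value 1; calc_v2 runs total becomes 2; next result becomes 6; next count becomes 0; next ((((-6 * base) * min(6, 9)) <= max(base, count)) or (max(step, count) != (total - count))) evaluates to true; next step becomes -3; next (not ((not (abs(-1) >= (count * total))) or (not ((base * total) > (step - step))))) evaluates to true; next count becomes 1; next final value 1; both end at 1.
Checked all 24 inputs in the declared domain: the outputs agree on every one.
verdict: equivalent


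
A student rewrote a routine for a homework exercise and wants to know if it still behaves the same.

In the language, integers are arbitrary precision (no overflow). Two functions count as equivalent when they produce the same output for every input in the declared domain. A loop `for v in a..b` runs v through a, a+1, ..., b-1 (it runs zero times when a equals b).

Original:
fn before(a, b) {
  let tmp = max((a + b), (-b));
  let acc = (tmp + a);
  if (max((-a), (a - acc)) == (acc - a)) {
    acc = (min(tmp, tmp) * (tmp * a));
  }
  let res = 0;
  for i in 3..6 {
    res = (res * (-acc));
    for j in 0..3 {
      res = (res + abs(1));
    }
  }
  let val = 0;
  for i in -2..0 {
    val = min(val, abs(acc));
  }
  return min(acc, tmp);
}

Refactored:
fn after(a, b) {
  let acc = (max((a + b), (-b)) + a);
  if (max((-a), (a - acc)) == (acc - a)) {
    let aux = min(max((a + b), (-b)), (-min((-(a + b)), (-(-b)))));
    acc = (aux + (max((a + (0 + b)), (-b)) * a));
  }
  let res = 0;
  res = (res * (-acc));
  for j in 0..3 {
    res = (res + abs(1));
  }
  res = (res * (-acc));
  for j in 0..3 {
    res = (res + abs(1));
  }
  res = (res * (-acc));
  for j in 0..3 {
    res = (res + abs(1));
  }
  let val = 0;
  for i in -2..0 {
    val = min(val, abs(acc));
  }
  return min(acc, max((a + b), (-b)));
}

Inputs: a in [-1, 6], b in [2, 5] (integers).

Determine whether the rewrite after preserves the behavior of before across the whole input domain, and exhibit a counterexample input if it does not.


These are not equivalent — on a=-1, b=2 the outputs split (-1 vs 0).
before: tmp becomes 1; next acc becomes 0; next (max((-a), (a - acc)) == (acc - a)) evaluates to true; next acc becomes -1; next res becomes 0; next at i=3:; next res becomes 0; next at j=0:; next res becomes 1; next at j=1:; next res becomes 2; next at j=2:; next res becomes 3; next at i=4:; next res becomes 3; next at j=0:; next res becomes 4; next at j=1:; next res becomes 5; next at j=2:; next res becomes 6; next at i=5:; next res becomes 6; next at j=0:; next res becomes 7; next at j=1:; next res becomes 8; next at j=2:; next res becomes 9; next val becomes 0; next at i=-2:; next val becomes 0; next at i=-1:; next val becomes 0; next final value -1
after: acc becomes 0; next (max((-a), (a - acc)) == (acc - a)) evaluates to true; next aux becomes 1; next acc becomes 0; next res becomes 0; next res becomes 0; next at j=0:; next res becomes 1; next at j=1:; next res becomes 2; next at j=2:; next res becomes 3; next res becomes 0; next at j=0:; next res becomes 1; next at j=1:; next res becomes 2; next at j=2:; next res becomes 3; next res becomes 0; next at j=0:; next res becomes 1; next at j=1:; next res becomes 2; next at j=2:; next res becomes 3; next val becomes 0; next at i=-2:; next val becomes 0; next at i=-1:; next val becomes 0; next final value 0
verdict: not equivalent; witness: a=-1, b=2


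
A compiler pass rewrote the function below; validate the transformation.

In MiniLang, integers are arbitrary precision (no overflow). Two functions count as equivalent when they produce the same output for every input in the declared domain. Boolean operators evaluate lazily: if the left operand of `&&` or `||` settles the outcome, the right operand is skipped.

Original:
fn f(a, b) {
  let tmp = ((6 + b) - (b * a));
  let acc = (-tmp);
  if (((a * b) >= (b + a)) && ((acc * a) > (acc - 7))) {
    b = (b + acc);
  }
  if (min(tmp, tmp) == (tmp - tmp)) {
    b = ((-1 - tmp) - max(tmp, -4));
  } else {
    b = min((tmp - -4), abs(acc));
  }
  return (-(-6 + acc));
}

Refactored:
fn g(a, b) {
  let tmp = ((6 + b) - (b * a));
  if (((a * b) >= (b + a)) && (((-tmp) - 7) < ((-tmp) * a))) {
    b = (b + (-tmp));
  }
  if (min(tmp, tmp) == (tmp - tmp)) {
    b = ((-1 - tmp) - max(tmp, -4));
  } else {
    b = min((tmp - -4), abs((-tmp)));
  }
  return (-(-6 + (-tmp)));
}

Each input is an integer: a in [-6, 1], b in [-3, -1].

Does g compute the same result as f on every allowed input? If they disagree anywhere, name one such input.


Comparing the listings, the differences include: comparison usage differs; also local variable names differ; also statement counts differ.
As a probe, take a=-3, b=-2: f runs tmp = -2; acc = 2; (((a * b) >= (b + a)) && ((acc * a) > (acc - 7))) -> false; (min(tmp, tmp) == (tmp - tmp)) -> false; b = 2; return 4; g runs tmp = -2; (((a * b) >= (b + a)) && (((-tmp) - 7) < ((-tmp) * a))) -> false; (min(tmp, tmp) == (tmp - tmp)) -> false; b = 2; return 4; both end at 4.
Checked all 24 inputs in the declared domain: the outputs agree on every one.
verdict: equivalent


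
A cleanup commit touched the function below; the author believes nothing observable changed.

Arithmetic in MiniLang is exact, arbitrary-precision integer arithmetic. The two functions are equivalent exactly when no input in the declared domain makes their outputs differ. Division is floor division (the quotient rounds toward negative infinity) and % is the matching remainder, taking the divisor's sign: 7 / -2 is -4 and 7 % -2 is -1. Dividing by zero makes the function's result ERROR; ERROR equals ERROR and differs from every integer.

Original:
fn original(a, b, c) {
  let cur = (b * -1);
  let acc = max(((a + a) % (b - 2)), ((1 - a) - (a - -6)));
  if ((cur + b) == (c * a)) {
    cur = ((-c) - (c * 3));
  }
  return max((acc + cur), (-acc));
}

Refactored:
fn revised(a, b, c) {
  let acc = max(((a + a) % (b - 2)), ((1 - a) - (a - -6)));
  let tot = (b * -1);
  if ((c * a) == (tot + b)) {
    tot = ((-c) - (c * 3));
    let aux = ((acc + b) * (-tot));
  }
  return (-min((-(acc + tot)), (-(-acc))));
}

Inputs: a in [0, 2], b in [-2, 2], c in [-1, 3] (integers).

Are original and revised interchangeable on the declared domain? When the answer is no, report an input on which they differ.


Comparing the listings, the differences include: statement counts differ, local variable names differ, min/max/abs usage differs, arithmetic usage differs.
As a probe, take a=1, b=0, c=1: original runs cur becomes 0; next acc becomes 0; next ((cur + b) == (c * a)) evaluates to false; next final value 0; revised runs acc becomes 0; next tot becomes 0; next ((c * a) == (tot + b)) evaluates to false; next final value 0; both end at 0.
Every one of the 75 inputs gives matching results.
verdict: equivalent


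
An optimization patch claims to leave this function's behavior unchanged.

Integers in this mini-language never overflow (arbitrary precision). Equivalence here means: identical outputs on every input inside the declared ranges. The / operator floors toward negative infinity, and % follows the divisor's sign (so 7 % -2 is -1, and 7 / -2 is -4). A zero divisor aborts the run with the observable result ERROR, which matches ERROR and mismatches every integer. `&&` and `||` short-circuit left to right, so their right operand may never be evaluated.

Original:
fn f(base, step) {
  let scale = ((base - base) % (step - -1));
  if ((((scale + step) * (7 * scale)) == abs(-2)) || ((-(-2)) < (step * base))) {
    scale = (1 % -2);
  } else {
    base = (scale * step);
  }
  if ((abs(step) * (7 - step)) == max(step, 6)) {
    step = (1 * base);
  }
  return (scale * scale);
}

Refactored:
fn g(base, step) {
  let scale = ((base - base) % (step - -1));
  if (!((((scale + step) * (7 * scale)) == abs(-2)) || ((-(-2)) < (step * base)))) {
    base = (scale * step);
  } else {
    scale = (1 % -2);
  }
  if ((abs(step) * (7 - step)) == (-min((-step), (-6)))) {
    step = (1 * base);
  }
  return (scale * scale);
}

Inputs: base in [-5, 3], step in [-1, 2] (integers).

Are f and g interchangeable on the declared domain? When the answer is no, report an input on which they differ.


Comparing the listings, the differences include: boolean connective usage differs, plus min/max/abs usage differs.
As a probe, take base=-2, step=0: f runs scale := 0 | ((((scale + step) * (7 * scale)) == abs(-2)) || ((-(-2)) < (step * base))): false | base := 0 | ((abs(step) * (7 - step)) == max(step, 6)): false | result 0; g runs scale := 0 | (!((((scale + step) * (7 * scale)) == abs(-2)) || ((-(-2)) < (step * base)))): true | base := 0 | ((abs(step) * (7 - step)) == (-min((-step), (-6)))): false | result 0; both end at 0.
Across all 36 domain points the two functions coincide.
verdict: equivalent


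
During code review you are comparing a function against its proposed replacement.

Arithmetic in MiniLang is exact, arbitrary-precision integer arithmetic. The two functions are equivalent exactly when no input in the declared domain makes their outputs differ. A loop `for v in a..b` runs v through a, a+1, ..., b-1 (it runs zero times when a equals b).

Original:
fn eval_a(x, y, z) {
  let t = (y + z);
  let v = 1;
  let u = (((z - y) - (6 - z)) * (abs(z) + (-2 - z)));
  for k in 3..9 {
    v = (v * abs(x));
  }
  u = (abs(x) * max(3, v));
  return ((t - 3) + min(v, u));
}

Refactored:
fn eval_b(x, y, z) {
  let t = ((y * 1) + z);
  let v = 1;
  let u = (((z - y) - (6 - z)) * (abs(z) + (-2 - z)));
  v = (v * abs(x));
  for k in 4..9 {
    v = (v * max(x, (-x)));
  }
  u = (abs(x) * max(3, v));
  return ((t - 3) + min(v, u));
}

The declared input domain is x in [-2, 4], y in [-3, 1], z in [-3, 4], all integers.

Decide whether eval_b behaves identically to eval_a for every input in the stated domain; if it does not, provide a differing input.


Comparing the listings, the differences include: min/max/abs usage differs, loop structure differs, statement counts differ, arithmetic usage differs, constant usage differs.
One worked example (x=-2, y=-1, z=4) — eval_a: t=3, then v=1, then u=-6, then (k=3), then v=2, then (k=4), then v=4, then (k=5), then v=8, then (k=6), then v=16, then (k=7), then v=32, then (k=8), then v=64, then u=128, then returns 64; eval_b: t=3, then v=1, then u=-6, then v=2, then (k=4), then v=4, then (k=5), then v=8, then (k=6), then v=16, then (k=7), then v=32, then (k=8), then v=64, then u=128, then returns 64; agreement on 64.
Across all 280 domain points the two functions coincide.
verdict: equivalent


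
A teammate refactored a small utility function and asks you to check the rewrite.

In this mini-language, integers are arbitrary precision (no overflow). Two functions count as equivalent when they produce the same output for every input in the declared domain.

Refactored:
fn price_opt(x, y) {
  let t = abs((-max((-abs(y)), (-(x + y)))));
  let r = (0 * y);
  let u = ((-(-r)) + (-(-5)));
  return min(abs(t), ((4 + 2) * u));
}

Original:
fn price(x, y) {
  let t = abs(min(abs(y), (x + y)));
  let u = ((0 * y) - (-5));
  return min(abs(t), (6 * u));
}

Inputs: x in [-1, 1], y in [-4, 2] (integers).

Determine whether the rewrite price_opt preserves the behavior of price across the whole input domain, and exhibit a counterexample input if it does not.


Reading the diff, among the changes: statement counts differ; also arithmetic usage differs; also min/max/abs usage differs; also constant usage differs; also local variable names differ.
One worked example (x=1, y=-2) — price: t=1, then u=5, then returns 1; price_opt: t=1, then r=0, then u=5, then returns 1; agreement on 1.
Across all 21 domain points the two functions coincide.
verdict: equivalent


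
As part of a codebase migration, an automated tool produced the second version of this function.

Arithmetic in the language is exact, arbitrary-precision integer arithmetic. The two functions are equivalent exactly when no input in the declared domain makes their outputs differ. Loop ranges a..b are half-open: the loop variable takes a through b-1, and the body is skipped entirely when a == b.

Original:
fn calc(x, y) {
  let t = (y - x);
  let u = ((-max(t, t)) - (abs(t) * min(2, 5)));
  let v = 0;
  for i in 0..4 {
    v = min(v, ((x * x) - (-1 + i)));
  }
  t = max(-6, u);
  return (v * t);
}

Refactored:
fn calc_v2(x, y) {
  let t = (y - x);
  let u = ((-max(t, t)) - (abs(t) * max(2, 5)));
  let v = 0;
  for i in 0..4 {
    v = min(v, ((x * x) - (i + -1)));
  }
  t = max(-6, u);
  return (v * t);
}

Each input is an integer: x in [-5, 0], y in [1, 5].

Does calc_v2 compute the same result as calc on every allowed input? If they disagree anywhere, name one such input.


Evaluate both at x=0, y=1.
calc: t becomes 1; next u becomes -3; next v becomes 0; next at i=0:; next v becomes 0; next at i=1:; next v becomes 0; next at i=2:; next v becomes -1; next at i=3:; next v becomes -2; next t becomes -3; next final value 6
calc_v2: t becomes 1; next u becomes -6; next v becomes 0; next at i=0:; next v becomes 0; next at i=1:; next v becomes 0; next at i=2:; next v becomes -1; next at i=3:; next v becomes -2; next t becomes -6; next final value 12
6 and 12 differ, so these are not the same function on this domain.
verdict: not equivalent; witness: x=0, y=1


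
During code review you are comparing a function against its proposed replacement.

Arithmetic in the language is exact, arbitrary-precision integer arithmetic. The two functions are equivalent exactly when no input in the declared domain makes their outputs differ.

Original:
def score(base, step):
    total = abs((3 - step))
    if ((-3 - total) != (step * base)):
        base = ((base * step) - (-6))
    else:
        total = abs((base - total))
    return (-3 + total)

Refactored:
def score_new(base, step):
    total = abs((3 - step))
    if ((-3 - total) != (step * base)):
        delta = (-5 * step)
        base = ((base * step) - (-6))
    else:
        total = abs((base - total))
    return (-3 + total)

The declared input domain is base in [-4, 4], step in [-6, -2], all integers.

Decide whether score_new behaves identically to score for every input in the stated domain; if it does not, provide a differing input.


Side by side, the visible changes include: statement counts differ, plus arithmetic usage differs, plus local variable names differ, plus constant usage differs.
Tracing base=2, step=-5: score: total = 8; ((-3 - total) != (step * base)) -> true; base = -4; return 5 | score_new: total = 8; ((-3 - total) != (step * base)) -> true; delta = 25; base = -4; return 5 — matching result 5.
Sweeping the whole domain (45 inputs) finds no disagreement.
verdict: equivalent


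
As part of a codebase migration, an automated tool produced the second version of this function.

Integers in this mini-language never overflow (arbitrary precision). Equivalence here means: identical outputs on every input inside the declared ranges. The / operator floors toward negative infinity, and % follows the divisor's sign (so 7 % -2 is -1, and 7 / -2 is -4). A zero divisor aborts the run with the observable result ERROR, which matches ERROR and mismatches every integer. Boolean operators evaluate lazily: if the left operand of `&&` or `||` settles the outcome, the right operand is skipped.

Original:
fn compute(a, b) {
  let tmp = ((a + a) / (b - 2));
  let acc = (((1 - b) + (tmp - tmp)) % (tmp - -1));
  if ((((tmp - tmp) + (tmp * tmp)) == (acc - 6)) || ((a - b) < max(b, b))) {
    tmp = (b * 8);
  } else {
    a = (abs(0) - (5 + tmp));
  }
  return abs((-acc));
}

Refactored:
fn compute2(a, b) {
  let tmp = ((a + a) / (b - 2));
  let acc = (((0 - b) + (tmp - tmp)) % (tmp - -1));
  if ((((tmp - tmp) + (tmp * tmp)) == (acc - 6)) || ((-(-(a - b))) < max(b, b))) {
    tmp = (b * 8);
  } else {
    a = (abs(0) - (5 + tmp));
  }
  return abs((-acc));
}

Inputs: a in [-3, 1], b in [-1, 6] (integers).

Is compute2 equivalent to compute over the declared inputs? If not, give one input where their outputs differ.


There is a counterexample at a=-3, b=-1: 2 on one side, 1 on the other.
compute: tmp := 2 | acc := 2 | ((((tmp - tmp) + (tmp * tmp)) == (acc - 6)) || ((a - b) < max(b, b))): true | tmp := -8 | result 2
compute2: tmp := 2 | acc := 1 | ((((tmp - tmp) + (tmp * tmp)) == (acc - 6)) || ((-(-(a - b))) < max(b, b))): true | tmp := -8 | result 1
verdict: not equivalent; witness: a=-3, b=-1


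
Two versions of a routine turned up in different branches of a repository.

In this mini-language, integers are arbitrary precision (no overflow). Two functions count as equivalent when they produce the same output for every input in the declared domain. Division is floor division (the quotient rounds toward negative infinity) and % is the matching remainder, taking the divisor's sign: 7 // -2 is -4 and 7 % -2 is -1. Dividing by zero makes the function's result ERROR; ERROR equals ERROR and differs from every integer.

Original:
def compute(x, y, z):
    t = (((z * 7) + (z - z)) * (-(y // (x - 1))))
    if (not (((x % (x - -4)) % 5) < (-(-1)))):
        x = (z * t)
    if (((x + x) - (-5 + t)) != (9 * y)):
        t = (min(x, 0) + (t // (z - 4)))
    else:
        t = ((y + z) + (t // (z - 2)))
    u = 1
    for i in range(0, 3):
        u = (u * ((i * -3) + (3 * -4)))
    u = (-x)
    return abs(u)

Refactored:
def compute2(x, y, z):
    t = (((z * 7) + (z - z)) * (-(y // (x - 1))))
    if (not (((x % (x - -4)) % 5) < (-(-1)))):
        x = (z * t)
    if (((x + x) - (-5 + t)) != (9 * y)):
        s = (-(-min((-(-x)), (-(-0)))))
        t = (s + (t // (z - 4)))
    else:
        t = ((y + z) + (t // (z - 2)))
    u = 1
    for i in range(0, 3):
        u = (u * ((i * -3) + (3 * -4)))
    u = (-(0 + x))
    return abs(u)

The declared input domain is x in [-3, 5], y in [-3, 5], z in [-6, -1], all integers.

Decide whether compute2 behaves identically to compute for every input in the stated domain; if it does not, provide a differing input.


Changes here: statement counts differ; also local variable names differ; also constant usage differs; also arithmetic usage differs; the full 486-point sweep finds no disagreement.
verdict: equivalent


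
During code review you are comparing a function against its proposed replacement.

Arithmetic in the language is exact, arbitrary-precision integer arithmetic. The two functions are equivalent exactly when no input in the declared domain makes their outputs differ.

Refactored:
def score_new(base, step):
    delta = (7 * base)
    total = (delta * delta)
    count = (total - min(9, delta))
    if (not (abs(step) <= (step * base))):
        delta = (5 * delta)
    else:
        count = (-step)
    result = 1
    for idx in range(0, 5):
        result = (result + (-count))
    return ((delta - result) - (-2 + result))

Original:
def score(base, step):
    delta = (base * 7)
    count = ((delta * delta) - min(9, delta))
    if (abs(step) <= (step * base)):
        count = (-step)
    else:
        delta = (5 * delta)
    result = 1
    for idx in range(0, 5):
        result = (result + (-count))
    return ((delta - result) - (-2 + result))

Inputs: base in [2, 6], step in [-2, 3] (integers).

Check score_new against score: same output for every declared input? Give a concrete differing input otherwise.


This is a faithful refactor — local variable names differ; also statement counts differ; also boolean connective usage differs, but the computed results match everywhere.
One worked example (base=4, step=2) — score: delta=28, then count=775, then (abs(step) <= (step * base)) is true, then count=-2, then result=1, then (idx=0), then result=3, then (idx=1), then result=5, then (idx=2), then result=7, then (idx=3), then result=9, then (idx=4), then result=11, then returns 8; score_new: delta=28, then total=784, then count=775, then (not (abs(step) <= (step * base))) is false, then count=-2, then result=1, then (idx=0), then result=3, then (idx=1), then result=5, then (idx=2), then result=7, then (idx=3), then result=9, then (idx=4), then result=11, then returns 8; agreement on 8.
Every one of the 30 inputs gives matching results.
verdict: equivalent


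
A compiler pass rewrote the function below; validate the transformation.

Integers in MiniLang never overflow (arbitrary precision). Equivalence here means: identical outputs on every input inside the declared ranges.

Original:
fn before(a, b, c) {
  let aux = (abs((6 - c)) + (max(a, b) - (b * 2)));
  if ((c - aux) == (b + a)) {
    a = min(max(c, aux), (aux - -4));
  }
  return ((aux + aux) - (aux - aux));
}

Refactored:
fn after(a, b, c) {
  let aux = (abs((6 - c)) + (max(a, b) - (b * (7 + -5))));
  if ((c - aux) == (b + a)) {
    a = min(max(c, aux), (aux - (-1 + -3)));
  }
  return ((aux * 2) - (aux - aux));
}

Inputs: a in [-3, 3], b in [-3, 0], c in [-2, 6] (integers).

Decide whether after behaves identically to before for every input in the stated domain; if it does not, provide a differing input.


Behavior is preserved: although arithmetic usage differs, plus constant usage differs, the outputs never diverge.
One worked example (a=-1, b=-1, c=5) — before: aux := 2 | ((c - aux) == (b + a)): false | result 4; after: aux := 2 | ((c - aux) == (b + a)): false | result 4; agreement on 4.
Sweeping the whole domain (252 inputs) finds no disagreement.
verdict: equivalent


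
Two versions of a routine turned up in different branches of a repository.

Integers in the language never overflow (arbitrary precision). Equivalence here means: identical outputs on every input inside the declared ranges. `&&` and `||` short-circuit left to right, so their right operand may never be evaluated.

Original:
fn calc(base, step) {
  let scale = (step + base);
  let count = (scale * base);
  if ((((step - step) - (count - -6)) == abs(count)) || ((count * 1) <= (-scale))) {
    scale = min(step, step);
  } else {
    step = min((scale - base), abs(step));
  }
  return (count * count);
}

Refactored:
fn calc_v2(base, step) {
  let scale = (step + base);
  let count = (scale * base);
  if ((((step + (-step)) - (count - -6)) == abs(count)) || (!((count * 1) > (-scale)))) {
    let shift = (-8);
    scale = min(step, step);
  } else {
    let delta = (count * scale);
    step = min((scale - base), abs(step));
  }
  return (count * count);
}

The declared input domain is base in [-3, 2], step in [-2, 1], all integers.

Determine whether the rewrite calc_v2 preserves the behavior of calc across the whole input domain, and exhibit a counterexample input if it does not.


Side by side, the visible changes include: arithmetic usage differs; also boolean connective usage differs; also local variable names differ; also constant usage differs; also comparison usage differs; also statement counts differ.
As a probe, take base=1, step=1: calc runs scale = 2; count = 2; ((((step - step) - (count - -6)) == abs(count)) || ((count * 1) <= (-scale))) -> false; step = 1; return 4; calc_v2 runs scale = 2; count = 2; ((((step + (-step)) - (count - -6)) == abs(count)) || (!((count * 1) > (-scale)))) -> false; delta = 4; step = 1; return 4; both end at 4.
Across all 24 domain points the two functions coincide.
verdict: equivalent


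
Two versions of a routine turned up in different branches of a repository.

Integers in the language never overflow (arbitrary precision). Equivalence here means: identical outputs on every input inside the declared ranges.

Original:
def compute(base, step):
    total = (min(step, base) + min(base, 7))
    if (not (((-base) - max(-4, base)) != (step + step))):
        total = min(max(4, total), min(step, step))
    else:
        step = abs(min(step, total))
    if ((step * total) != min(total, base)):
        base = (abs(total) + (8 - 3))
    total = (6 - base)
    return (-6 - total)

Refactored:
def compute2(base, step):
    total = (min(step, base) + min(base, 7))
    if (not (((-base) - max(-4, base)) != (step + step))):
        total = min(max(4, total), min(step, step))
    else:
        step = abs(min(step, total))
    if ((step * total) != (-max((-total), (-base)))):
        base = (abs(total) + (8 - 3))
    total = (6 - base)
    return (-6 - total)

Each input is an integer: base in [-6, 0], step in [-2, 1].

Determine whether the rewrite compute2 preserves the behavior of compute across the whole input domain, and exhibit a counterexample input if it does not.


Although min/max/abs usage differs, 28/28 inputs agree.
verdict: equivalent
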